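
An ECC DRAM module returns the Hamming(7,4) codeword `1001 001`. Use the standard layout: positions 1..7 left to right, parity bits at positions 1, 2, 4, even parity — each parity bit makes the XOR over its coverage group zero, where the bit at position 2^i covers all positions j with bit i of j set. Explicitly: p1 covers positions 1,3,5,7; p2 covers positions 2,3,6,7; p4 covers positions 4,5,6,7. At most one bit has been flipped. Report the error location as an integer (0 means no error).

2

s1: b1⊕b3⊕b5⊕b7 = 1⊕0⊕0⊕1 = 0
s2: b2⊕b3⊕b6⊕b7 = 0⊕0⊕0⊕1 = 1
s4: b4⊕b5⊕b6⊕b7 = 1⊕0⊕0⊕1 = 0
Syndrome (s4...s1) = 010 → position 2.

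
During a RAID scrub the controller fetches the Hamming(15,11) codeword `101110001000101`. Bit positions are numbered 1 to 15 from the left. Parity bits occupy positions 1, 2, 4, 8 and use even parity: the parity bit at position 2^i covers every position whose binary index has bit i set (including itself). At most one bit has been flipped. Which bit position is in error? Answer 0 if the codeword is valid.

8

s1: b1⊕b3⊕b5⊕b7⊕b9⊕b11⊕b13⊕b15 = 1⊕1⊕1⊕0⊕1⊕0⊕1⊕1 = 0
s2: b2⊕b3⊕b6⊕b7⊕b10⊕b11⊕b14⊕b15 = 0⊕1⊕0⊕0⊕0⊕0⊕0⊕1 = 0
s4: b4⊕b5⊕b6⊕b7⊕b12⊕b13⊕b14⊕b15 = 1⊕1⊕0⊕0⊕0⊕1⊕0⊕1 = 0
s8: b8⊕b9⊕b10⊕b11⊕b12⊕b13⊕b14⊕b15 = 0⊕1⊕0⊕0⊕0⊕1⊕0⊕1 = 1
Syndrome (s8...s1) = 1000 → position 8.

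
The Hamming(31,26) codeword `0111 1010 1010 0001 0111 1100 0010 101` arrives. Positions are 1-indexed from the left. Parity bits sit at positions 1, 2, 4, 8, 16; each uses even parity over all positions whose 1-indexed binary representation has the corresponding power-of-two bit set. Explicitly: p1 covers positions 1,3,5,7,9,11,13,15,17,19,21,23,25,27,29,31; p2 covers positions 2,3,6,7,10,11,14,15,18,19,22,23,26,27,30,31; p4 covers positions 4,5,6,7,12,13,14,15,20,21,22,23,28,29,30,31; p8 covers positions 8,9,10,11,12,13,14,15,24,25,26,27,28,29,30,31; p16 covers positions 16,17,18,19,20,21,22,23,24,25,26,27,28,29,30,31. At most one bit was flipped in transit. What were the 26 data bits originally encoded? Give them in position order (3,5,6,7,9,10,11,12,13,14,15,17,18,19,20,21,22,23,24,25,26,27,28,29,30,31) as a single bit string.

11011010000011111000110101

s1: b1⊕b3⊕b5⊕b7⊕b9⊕b11⊕b13⊕b15⊕b17⊕b19⊕b21⊕b23⊕b25⊕b27⊕b29⊕b31 = 0⊕1⊕1⊕1⊕1⊕1⊕0⊕0⊕0⊕1⊕1⊕0⊕0⊕1⊕1⊕1 = 0
s2: b2⊕b3⊕b6⊕b7⊕b10⊕b11⊕b14⊕b15⊕b18⊕b19⊕b22⊕b23⊕b26⊕b27⊕b30⊕b31 = 1⊕1⊕0⊕1⊕0⊕1⊕0⊕0⊕1⊕1⊕1⊕0⊕0⊕1⊕0⊕1 = 1
s4: b4⊕b5⊕b6⊕b7⊕b12⊕b13⊕b14⊕b15⊕b20⊕b21⊕b22⊕b23⊕b28⊕b29⊕b30⊕b31 = 1⊕1⊕0⊕1⊕0⊕0⊕0⊕0⊕1⊕1⊕1⊕0⊕0⊕1⊕0⊕1 = 0
s8: b8⊕b9⊕b10⊕b11⊕b12⊕b13⊕b14⊕b15⊕b24⊕b25⊕b26⊕b27⊕b28⊕b29⊕b30⊕b31 = 0⊕1⊕0⊕1⊕0⊕0⊕0⊕0⊕0⊕0⊕0⊕1⊕0⊕1⊕0⊕1 = 1
s16: b16⊕b17⊕b18⊕b19⊕b20⊕b21⊕b22⊕b23⊕b24⊕b25⊕b26⊕b27⊕b28⊕b29⊕b30⊕b31 = 1⊕0⊕1⊕1⊕1⊕1⊕1⊕0⊕0⊕0⊕0⊕1⊕0⊕1⊕0⊕1 = 1
Syndrome (s16...s1) = 11010 → position 26.
Flip bit 26: corrected codeword = 0111101010100001011111000110101
Data bits at positions 3,5,6,7,9,10,11,12,13,14,15,17,18,19,20,21,22,23,24,25,26,27,28,29,30,31: 11011010000011111000110101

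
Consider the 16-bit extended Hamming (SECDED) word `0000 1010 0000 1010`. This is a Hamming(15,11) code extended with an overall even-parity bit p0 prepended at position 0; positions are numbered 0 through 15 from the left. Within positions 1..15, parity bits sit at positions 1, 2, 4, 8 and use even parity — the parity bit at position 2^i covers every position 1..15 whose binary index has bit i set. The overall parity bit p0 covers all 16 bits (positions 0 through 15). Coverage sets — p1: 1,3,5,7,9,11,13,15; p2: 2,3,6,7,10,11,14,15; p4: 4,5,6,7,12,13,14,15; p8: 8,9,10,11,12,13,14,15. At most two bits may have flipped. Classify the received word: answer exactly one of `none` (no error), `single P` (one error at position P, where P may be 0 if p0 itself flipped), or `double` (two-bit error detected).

s1: b1⊕b3⊕b5⊕b7⊕b9⊕b11⊕b13⊕b15 = 0⊕0⊕0⊕0⊕0⊕0⊕0⊕0 = 0
s2: b2⊕b3⊕b6⊕b7⊕b10⊕b11⊕b14⊕b15 = 0⊕0⊕1⊕0⊕0⊕0⊕1⊕0 = 0
s4: b4⊕b5⊕b6⊕b7⊕b12⊕b13⊕b14⊕b15 = 1⊕0⊕1⊕0⊕1⊕0⊕1⊕0 = 0
s8: b8⊕b9⊕b10⊕b11⊕b12⊕b13⊕b14⊕b15 = 0⊕0⊕0⊕0⊕1⊕0⊕1⊕0 = 0
Syndrome (s8...s1) = 0000 → position 0 (no error).
Overall parity (XOR of all 16 bits, including p0): 0⊕0⊕0⊕0⊕1⊕0⊕1⊕0⊕0⊕0⊕0⊕0⊕1⊕0⊕1⊕0 = 0
Overall=0, syndrome position=0 → no error.

none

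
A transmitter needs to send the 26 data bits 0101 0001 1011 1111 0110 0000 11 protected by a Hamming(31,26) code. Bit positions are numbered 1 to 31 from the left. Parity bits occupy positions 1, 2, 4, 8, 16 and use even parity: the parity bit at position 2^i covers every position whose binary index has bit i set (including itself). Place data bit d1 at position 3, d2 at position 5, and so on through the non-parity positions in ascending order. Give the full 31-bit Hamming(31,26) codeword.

1100101000011011111110110000011

Place data bits at non-power-of-two positions: b3=0, b5=1, b6=0, b7=1, b9=0, b10=0, b11=0, b12=1, b13=1, b14=0, b15=1, b17=1, b18=1, b19=1, b20=1, b21=1, b22=0, b23=1, b24=1, b25=0, b26=0, b27=0, b28=0, b29=0, b30=1, b31=1.
p1 = XOR of data positions {3,5,7,9,11,13,15,17,19,21,23,25,27,29,31} = 0⊕1⊕1⊕0⊕0⊕1⊕1⊕1⊕1⊕1⊕1⊕0⊕0⊕0⊕1 = 1
p2 = XOR of data positions {3,6,7,10,11,14,15,18,19,22,23,26,27,30,31} = 0⊕0⊕1⊕0⊕0⊕0⊕1⊕1⊕1⊕0⊕1⊕0⊕0⊕1⊕1 = 1
p4 = XOR of data positions {5,6,7,12,13,14,15,20,21,22,23,28,29,30,31} = 1⊕0⊕1⊕1⊕1⊕0⊕1⊕1⊕1⊕0⊕1⊕0⊕0⊕1⊕1 = 0
p8 = XOR of data positions {9,10,11,12,13,14,15,24,25,26,27,28,29,30,31} = 0⊕0⊕0⊕1⊕1⊕0⊕1⊕1⊕0⊕0⊕0⊕0⊕0⊕1⊕1 = 0
p16 = XOR of data positions {17,18,19,20,21,22,23,24,25,26,27,28,29,30,31} = 1⊕1⊕1⊕1⊕1⊕0⊕1⊕1⊕0⊕0⊕0⊕0⊕0⊕1⊕1 = 1
Codeword b1..b31 = 1100101000011011111110110000011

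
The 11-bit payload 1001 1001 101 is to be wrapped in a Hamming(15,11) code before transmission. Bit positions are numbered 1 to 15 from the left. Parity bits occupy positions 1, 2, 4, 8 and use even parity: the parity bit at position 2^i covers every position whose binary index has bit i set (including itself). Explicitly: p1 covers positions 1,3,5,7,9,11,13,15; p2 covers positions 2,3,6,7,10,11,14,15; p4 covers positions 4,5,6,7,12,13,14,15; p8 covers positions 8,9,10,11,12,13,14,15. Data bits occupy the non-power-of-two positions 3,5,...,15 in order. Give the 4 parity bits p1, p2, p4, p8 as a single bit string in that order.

1100

Place data bits at non-power-of-two positions: b3=1, b5=0, b6=0, b7=1, b9=1, b10=0, b11=0, b12=1, b13=1, b14=0, b15=1.
p1 = XOR of data positions {3,5,7,9,11,13,15} = 1⊕0⊕1⊕1⊕0⊕1⊕1 = 1
p2 = XOR of data positions {3,6,7,10,11,14,15} = 1⊕0⊕1⊕0⊕0⊕0⊕1 = 1
p4 = XOR of data positions {5,6,7,12,13,14,15} = 0⊕0⊕1⊕1⊕1⊕0⊕1 = 0
p8 = XOR of data positions {9,10,11,12,13,14,15} = 1⊕0⊕0⊕1⊕1⊕0⊕1 = 0
Parity bits p1,p2,p4,p8 = 1100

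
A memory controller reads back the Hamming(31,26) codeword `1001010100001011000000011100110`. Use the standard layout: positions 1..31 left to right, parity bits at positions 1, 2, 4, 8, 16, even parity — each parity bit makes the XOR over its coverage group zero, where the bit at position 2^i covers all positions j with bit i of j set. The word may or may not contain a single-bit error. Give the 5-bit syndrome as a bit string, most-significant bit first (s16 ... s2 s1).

s1: b1⊕b3⊕b5⊕b7⊕b9⊕b11⊕b13⊕b15⊕b17⊕b19⊕b21⊕b23⊕b25⊕b27⊕b29⊕b31 = 1⊕0⊕0⊕0⊕0⊕0⊕1⊕1⊕0⊕0⊕0⊕0⊕1⊕0⊕1⊕0 = 1
s2: b2⊕b3⊕b6⊕b7⊕b10⊕b11⊕b14⊕b15⊕b18⊕b19⊕b22⊕b23⊕b26⊕b27⊕b30⊕b31 = 0⊕0⊕1⊕0⊕0⊕0⊕0⊕1⊕0⊕0⊕0⊕0⊕1⊕0⊕1⊕0 = 0
s4: b4⊕b5⊕b6⊕b7⊕b12⊕b13⊕b14⊕b15⊕b20⊕b21⊕b22⊕b23⊕b28⊕b29⊕b30⊕b31 = 1⊕0⊕1⊕0⊕0⊕1⊕0⊕1⊕0⊕0⊕0⊕0⊕0⊕1⊕1⊕0 = 0
s8: b8⊕b9⊕b10⊕b11⊕b12⊕b13⊕b14⊕b15⊕b24⊕b25⊕b26⊕b27⊕b28⊕b29⊕b30⊕b31 = 1⊕0⊕0⊕0⊕0⊕1⊕0⊕1⊕1⊕1⊕1⊕0⊕0⊕1⊕1⊕0 = 0
s16: b16⊕b17⊕b18⊕b19⊕b20⊕b21⊕b22⊕b23⊕b24⊕b25⊕b26⊕b27⊕b28⊕b29⊕b30⊕b31 = 1⊕0⊕0⊕0⊕0⊕0⊕0⊕0⊕1⊕1⊕1⊕0⊕0⊕1⊕1⊕0 = 0
Syndrome (s16...s1) = 00001 → position 1.

00001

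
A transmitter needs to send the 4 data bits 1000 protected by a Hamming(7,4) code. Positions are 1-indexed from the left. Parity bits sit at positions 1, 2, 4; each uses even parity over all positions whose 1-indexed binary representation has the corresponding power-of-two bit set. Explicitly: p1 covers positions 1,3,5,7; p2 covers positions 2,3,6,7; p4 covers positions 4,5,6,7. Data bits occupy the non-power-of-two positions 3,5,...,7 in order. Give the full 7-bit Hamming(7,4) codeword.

1110000

Place data bits at non-power-of-two positions: b3=1, b5=0, b6=0, b7=0.
p1 = XOR of data positions {3,5,7} = 1⊕0⊕0 = 1
p2 = XOR of data positions {3,6,7} = 1⊕0⊕0 = 1
p4 = XOR of data positions {5,6,7} = 0⊕0⊕0 = 0
Codeword b1..b7 = 1110000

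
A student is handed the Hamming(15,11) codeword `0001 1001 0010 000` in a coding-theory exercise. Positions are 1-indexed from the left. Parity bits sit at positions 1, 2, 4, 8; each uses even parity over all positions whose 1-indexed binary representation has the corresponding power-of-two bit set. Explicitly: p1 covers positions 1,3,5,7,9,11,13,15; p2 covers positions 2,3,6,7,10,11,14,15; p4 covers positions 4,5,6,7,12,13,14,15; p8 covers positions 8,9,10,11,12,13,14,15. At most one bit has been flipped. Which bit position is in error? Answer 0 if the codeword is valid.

s1: b1⊕b3⊕b5⊕b7⊕b9⊕b11⊕b13⊕b15 = 0⊕0⊕1⊕0⊕0⊕1⊕0⊕0 = 0
s2: b2⊕b3⊕b6⊕b7⊕b10⊕b11⊕b14⊕b15 = 0⊕0⊕0⊕0⊕0⊕1⊕0⊕0 = 1
s4: b4⊕b5⊕b6⊕b7⊕b12⊕b13⊕b14⊕b15 = 1⊕1⊕0⊕0⊕0⊕0⊕0⊕0 = 0
s8: b8⊕b9⊕b10⊕b11⊕b12⊕b13⊕b14⊕b15 = 1⊕0⊕0⊕1⊕0⊕0⊕0⊕0 = 0
Syndrome (s8...s1) = 0010 → position 2.

2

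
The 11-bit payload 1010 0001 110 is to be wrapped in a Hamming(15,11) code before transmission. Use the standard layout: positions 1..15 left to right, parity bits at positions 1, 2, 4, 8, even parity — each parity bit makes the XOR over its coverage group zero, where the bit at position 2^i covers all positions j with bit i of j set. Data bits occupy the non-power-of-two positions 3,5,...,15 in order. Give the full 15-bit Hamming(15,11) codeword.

Place data bits at non-power-of-two positions: b3=1, b5=0, b6=1, b7=0, b9=0, b10=0, b11=0, b12=1, b13=1, b14=1, b15=0.
p1 = XOR of data positions {3,5,7,9,11,13,15} = 1⊕0⊕0⊕0⊕0⊕1⊕0 = 0
p2 = XOR of data positions {3,6,7,10,11,14,15} = 1⊕1⊕0⊕0⊕0⊕1⊕0 = 1
p4 = XOR of data positions {5,6,7,12,13,14,15} = 0⊕1⊕0⊕1⊕1⊕1⊕0 = 0
p8 = XOR of data positions {9,10,11,12,13,14,15} = 0⊕0⊕0⊕1⊕1⊕1⊕0 = 1
Codeword b1..b15 = 011001010001110

011001010001110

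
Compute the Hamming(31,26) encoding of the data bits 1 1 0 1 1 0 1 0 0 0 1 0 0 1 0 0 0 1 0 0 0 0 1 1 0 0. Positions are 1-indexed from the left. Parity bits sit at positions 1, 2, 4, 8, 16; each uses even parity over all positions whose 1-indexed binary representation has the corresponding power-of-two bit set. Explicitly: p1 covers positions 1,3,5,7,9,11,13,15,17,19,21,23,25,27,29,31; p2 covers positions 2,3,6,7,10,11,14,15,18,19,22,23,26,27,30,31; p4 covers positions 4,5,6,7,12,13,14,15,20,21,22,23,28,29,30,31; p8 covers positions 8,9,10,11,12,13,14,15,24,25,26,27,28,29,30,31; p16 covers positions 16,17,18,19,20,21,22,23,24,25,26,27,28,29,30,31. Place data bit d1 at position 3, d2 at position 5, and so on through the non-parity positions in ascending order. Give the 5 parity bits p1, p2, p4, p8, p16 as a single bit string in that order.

Place data bits at non-power-of-two positions: b3=1, b5=1, b6=0, b7=1, b9=1, b10=0, b11=1, b12=0, b13=0, b14=0, b15=1, b17=0, b18=0, b19=1, b20=0, b21=0, b22=0, b23=1, b24=0, b25=0, b26=0, b27=0, b28=1, b29=1, b30=0, b31=0.
p1 = XOR of data positions {3,5,7,9,11,13,15,17,19,21,23,25,27,29,31} = 1⊕1⊕1⊕1⊕1⊕0⊕1⊕0⊕1⊕0⊕1⊕0⊕0⊕1⊕0 = 1
p2 = XOR of data positions {3,6,7,10,11,14,15,18,19,22,23,26,27,30,31} = 1⊕0⊕1⊕0⊕1⊕0⊕1⊕0⊕1⊕0⊕1⊕0⊕0⊕0⊕0 = 0
p4 = XOR of data positions {5,6,7,12,13,14,15,20,21,22,23,28,29,30,31} = 1⊕0⊕1⊕0⊕0⊕0⊕1⊕0⊕0⊕0⊕1⊕1⊕1⊕0⊕0 = 0
p8 = XOR of data positions {9,10,11,12,13,14,15,24,25,26,27,28,29,30,31} = 1⊕0⊕1⊕0⊕0⊕0⊕1⊕0⊕0⊕0⊕0⊕1⊕1⊕0⊕0 = 1
p16 = XOR of data positions {17,18,19,20,21,22,23,24,25,26,27,28,29,30,31} = 0⊕0⊕1⊕0⊕0⊕0⊕1⊕0⊕0⊕0⊕0⊕1⊕1⊕0⊕0 = 0
Parity bits p1,p2,p4,p8,p16 = 10010

10010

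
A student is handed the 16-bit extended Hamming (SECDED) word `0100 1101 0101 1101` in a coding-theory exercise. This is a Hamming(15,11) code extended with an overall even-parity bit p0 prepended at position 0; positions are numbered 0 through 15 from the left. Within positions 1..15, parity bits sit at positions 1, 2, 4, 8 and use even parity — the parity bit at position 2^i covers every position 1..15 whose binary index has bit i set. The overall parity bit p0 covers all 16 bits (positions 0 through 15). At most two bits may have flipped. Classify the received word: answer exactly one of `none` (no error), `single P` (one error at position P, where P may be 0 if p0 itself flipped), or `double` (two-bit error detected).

single 11

s1: b1⊕b3⊕b5⊕b7⊕b9⊕b11⊕b13⊕b15 = 1⊕0⊕1⊕1⊕1⊕1⊕1⊕1 = 1
s2: b2⊕b3⊕b6⊕b7⊕b10⊕b11⊕b14⊕b15 = 0⊕0⊕0⊕1⊕0⊕1⊕0⊕1 = 1
s4: b4⊕b5⊕b6⊕b7⊕b12⊕b13⊕b14⊕b15 = 1⊕1⊕0⊕1⊕1⊕1⊕0⊕1 = 0
s8: b8⊕b9⊕b10⊕b11⊕b12⊕b13⊕b14⊕b15 = 0⊕1⊕0⊕1⊕1⊕1⊕0⊕1 = 1
Syndrome (s8...s1) = 1011 → position 11.
Overall parity (XOR of all 16 bits, including p0): 0⊕1⊕0⊕0⊕1⊕1⊕0⊕1⊕0⊕1⊕0⊕1⊕1⊕1⊕0⊕1 = 1
Overall=1, syndrome position=11 → single-bit error at position 11.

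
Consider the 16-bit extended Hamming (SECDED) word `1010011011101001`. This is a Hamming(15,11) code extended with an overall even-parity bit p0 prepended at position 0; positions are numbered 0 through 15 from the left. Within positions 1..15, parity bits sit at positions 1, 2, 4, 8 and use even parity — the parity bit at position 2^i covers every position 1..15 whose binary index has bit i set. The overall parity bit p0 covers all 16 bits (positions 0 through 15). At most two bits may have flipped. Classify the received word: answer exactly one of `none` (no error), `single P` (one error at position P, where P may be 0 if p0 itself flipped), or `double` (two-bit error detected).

single 9

s1: b1⊕b3⊕b5⊕b7⊕b9⊕b11⊕b13⊕b15 = 0⊕0⊕1⊕0⊕1⊕0⊕0⊕1 = 1
s2: b2⊕b3⊕b6⊕b7⊕b10⊕b11⊕b14⊕b15 = 1⊕0⊕1⊕0⊕1⊕0⊕0⊕1 = 0
s4: b4⊕b5⊕b6⊕b7⊕b12⊕b13⊕b14⊕b15 = 0⊕1⊕1⊕0⊕1⊕0⊕0⊕1 = 0
s8: b8⊕b9⊕b10⊕b11⊕b12⊕b13⊕b14⊕b15 = 1⊕1⊕1⊕0⊕1⊕0⊕0⊕1 = 1
Syndrome (s8...s1) = 1001 → position 9.
Overall parity (XOR of all 16 bits, including p0): 1⊕0⊕1⊕0⊕0⊕1⊕1⊕0⊕1⊕1⊕1⊕0⊕1⊕0⊕0⊕1 = 1
Overall=1, syndrome position=9 → single-bit error at position 9.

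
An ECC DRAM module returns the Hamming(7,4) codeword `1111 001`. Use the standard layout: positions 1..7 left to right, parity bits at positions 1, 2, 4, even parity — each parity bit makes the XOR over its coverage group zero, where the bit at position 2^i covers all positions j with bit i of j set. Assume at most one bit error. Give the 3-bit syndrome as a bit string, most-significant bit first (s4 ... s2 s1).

011

s1: b1⊕b3⊕b5⊕b7 = 1⊕1⊕0⊕1 = 1
s2: b2⊕b3⊕b6⊕b7 = 1⊕1⊕0⊕1 = 1
s4: b4⊕b5⊕b6⊕b7 = 1⊕0⊕0⊕1 = 0
Syndrome (s4...s1) = 011 → position 3.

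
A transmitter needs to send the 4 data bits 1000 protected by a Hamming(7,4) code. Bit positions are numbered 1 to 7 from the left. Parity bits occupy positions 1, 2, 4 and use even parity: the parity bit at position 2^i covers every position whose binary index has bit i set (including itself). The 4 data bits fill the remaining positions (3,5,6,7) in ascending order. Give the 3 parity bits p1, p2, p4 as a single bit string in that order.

Place data bits at non-power-of-two positions: b3=1, b5=0, b6=0, b7=0.
p1 = XOR of data positions {3,5,7} = 1⊕0⊕0 = 1
p2 = XOR of data positions {3,6,7} = 1⊕0⊕0 = 1
p4 = XOR of data positions {5,6,7} = 0⊕0⊕0 = 0
Parity bits p1,p2,p4 = 110

110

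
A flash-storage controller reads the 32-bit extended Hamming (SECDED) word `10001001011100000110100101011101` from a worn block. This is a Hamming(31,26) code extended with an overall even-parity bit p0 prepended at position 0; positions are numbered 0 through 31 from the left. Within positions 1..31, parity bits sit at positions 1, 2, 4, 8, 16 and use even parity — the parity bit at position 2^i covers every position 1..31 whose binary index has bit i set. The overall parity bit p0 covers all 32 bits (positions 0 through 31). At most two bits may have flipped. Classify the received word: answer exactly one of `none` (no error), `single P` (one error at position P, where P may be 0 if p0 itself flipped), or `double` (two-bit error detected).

single 23

s1: b1⊕b3⊕b5⊕b7⊕b9⊕b11⊕b13⊕b15⊕b17⊕b19⊕b21⊕b23⊕b25⊕b27⊕b29⊕b31 = 0⊕0⊕0⊕1⊕1⊕1⊕0⊕0⊕1⊕0⊕0⊕1⊕1⊕1⊕1⊕1 = 1
s2: b2⊕b3⊕b6⊕b7⊕b10⊕b11⊕b14⊕b15⊕b18⊕b19⊕b22⊕b23⊕b26⊕b27⊕b30⊕b31 = 0⊕0⊕0⊕1⊕1⊕1⊕0⊕0⊕1⊕0⊕0⊕1⊕0⊕1⊕0⊕1 = 1
s4: b4⊕b5⊕b6⊕b7⊕b12⊕b13⊕b14⊕b15⊕b20⊕b21⊕b22⊕b23⊕b28⊕b29⊕b30⊕b31 = 1⊕0⊕0⊕1⊕0⊕0⊕0⊕0⊕1⊕0⊕0⊕1⊕1⊕1⊕0⊕1 = 1
s8: b8⊕b9⊕b10⊕b11⊕b12⊕b13⊕b14⊕b15⊕b24⊕b25⊕b26⊕b27⊕b28⊕b29⊕b30⊕b31 = 0⊕1⊕1⊕1⊕0⊕0⊕0⊕0⊕0⊕1⊕0⊕1⊕1⊕1⊕0⊕1 = 0
s16: b16⊕b17⊕b18⊕b19⊕b20⊕b21⊕b22⊕b23⊕b24⊕b25⊕b26⊕b27⊕b28⊕b29⊕b30⊕b31 = 0⊕1⊕1⊕0⊕1⊕0⊕0⊕1⊕0⊕1⊕0⊕1⊕1⊕1⊕0⊕1 = 1
Syndrome (s16...s1) = 10111 → position 23.
Overall parity (XOR of all 32 bits, including p0): 1⊕0⊕0⊕0⊕1⊕0⊕0⊕1⊕0⊕1⊕1⊕1⊕0⊕0⊕0⊕0⊕0⊕1⊕1⊕0⊕1⊕0⊕0⊕1⊕0⊕1⊕0⊕1⊕1⊕1⊕0⊕1 = 1
Overall=1, syndrome position=23 → single-bit error at position 23.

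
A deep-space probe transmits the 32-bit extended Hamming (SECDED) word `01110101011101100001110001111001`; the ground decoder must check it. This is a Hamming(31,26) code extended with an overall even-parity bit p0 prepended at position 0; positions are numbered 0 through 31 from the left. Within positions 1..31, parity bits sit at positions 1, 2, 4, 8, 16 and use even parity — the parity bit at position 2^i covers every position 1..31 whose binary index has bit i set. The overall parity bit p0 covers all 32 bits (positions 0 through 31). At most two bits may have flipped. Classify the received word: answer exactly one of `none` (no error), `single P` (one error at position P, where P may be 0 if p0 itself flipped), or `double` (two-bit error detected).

s1: b1⊕b3⊕b5⊕b7⊕b9⊕b11⊕b13⊕b15⊕b17⊕b19⊕b21⊕b23⊕b25⊕b27⊕b29⊕b31 = 1⊕1⊕1⊕1⊕1⊕1⊕1⊕0⊕0⊕1⊕1⊕0⊕1⊕1⊕0⊕1 = 0
s2: b2⊕b3⊕b6⊕b7⊕b10⊕b11⊕b14⊕b15⊕b18⊕b19⊕b22⊕b23⊕b26⊕b27⊕b30⊕b31 = 1⊕1⊕0⊕1⊕1⊕1⊕1⊕0⊕0⊕1⊕0⊕0⊕1⊕1⊕0⊕1 = 0
s4: b4⊕b5⊕b6⊕b7⊕b12⊕b13⊕b14⊕b15⊕b20⊕b21⊕b22⊕b23⊕b28⊕b29⊕b30⊕b31 = 0⊕1⊕0⊕1⊕0⊕1⊕1⊕0⊕1⊕1⊕0⊕0⊕1⊕0⊕0⊕1 = 0
s8: b8⊕b9⊕b10⊕b11⊕b12⊕b13⊕b14⊕b15⊕b24⊕b25⊕b26⊕b27⊕b28⊕b29⊕b30⊕b31 = 0⊕1⊕1⊕1⊕0⊕1⊕1⊕0⊕0⊕1⊕1⊕1⊕1⊕0⊕0⊕1 = 0
s16: b16⊕b17⊕b18⊕b19⊕b20⊕b21⊕b22⊕b23⊕b24⊕b25⊕b26⊕b27⊕b28⊕b29⊕b30⊕b31 = 0⊕0⊕0⊕1⊕1⊕1⊕0⊕0⊕0⊕1⊕1⊕1⊕1⊕0⊕0⊕1 = 0
Syndrome (s16...s1) = 00000 → position 0 (no error).
Overall parity (XOR of all 32 bits, including p0): 0⊕1⊕1⊕1⊕0⊕1⊕0⊕1⊕0⊕1⊕1⊕1⊕0⊕1⊕1⊕0⊕0⊕0⊕0⊕1⊕1⊕1⊕0⊕0⊕0⊕1⊕1⊕1⊕1⊕0⊕0⊕1 = 0
Overall=0, syndrome position=0 → no error.

none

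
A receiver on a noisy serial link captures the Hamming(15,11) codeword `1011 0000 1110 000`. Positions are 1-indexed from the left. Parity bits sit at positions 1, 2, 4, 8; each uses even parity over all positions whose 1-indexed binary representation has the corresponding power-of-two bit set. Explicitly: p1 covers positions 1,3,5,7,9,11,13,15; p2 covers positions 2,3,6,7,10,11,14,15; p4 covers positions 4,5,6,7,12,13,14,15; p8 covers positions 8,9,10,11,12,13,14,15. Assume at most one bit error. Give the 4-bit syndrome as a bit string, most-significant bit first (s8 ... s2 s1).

s1: b1⊕b3⊕b5⊕b7⊕b9⊕b11⊕b13⊕b15 = 1⊕1⊕0⊕0⊕1⊕1⊕0⊕0 = 0
s2: b2⊕b3⊕b6⊕b7⊕b10⊕b11⊕b14⊕b15 = 0⊕1⊕0⊕0⊕1⊕1⊕0⊕0 = 1
s4: b4⊕b5⊕b6⊕b7⊕b12⊕b13⊕b14⊕b15 = 1⊕0⊕0⊕0⊕0⊕0⊕0⊕0 = 1
s8: b8⊕b9⊕b10⊕b11⊕b12⊕b13⊕b14⊕b15 = 0⊕1⊕1⊕1⊕0⊕0⊕0⊕0 = 1
Syndrome (s8...s1) = 1110 → position 14.

1110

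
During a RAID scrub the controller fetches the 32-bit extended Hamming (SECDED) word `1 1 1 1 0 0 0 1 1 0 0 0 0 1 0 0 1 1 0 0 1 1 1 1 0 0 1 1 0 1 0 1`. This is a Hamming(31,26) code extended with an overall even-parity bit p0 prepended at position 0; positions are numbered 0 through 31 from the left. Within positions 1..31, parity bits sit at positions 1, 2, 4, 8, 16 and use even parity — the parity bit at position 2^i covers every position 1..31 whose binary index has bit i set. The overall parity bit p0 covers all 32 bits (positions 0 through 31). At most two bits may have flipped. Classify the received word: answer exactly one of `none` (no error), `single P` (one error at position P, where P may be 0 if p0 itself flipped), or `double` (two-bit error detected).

s1: b1⊕b3⊕b5⊕b7⊕b9⊕b11⊕b13⊕b15⊕b17⊕b19⊕b21⊕b23⊕b25⊕b27⊕b29⊕b31 = 1⊕1⊕0⊕1⊕0⊕0⊕1⊕0⊕1⊕0⊕1⊕1⊕0⊕1⊕1⊕1 = 0
s2: b2⊕b3⊕b6⊕b7⊕b10⊕b11⊕b14⊕b15⊕b18⊕b19⊕b22⊕b23⊕b26⊕b27⊕b30⊕b31 = 1⊕1⊕0⊕1⊕0⊕0⊕0⊕0⊕0⊕0⊕1⊕1⊕1⊕1⊕0⊕1 = 0
s4: b4⊕b5⊕b6⊕b7⊕b12⊕b13⊕b14⊕b15⊕b20⊕b21⊕b22⊕b23⊕b28⊕b29⊕b30⊕b31 = 0⊕0⊕0⊕1⊕0⊕1⊕0⊕0⊕1⊕1⊕1⊕1⊕0⊕1⊕0⊕1 = 0
s8: b8⊕b9⊕b10⊕b11⊕b12⊕b13⊕b14⊕b15⊕b24⊕b25⊕b26⊕b27⊕b28⊕b29⊕b30⊕b31 = 1⊕0⊕0⊕0⊕0⊕1⊕0⊕0⊕0⊕0⊕1⊕1⊕0⊕1⊕0⊕1 = 0
s16: b16⊕b17⊕b18⊕b19⊕b20⊕b21⊕b22⊕b23⊕b24⊕b25⊕b26⊕b27⊕b28⊕b29⊕b30⊕b31 = 1⊕1⊕0⊕0⊕1⊕1⊕1⊕1⊕0⊕0⊕1⊕1⊕0⊕1⊕0⊕1 = 0
Syndrome (s16...s1) = 00000 → position 0 (no error).
Overall parity (XOR of all 32 bits, including p0): 1⊕1⊕1⊕1⊕0⊕0⊕0⊕1⊕1⊕0⊕0⊕0⊕0⊕1⊕0⊕0⊕1⊕1⊕0⊕0⊕1⊕1⊕1⊕1⊕0⊕0⊕1⊕1⊕0⊕1⊕0⊕1 = 1
Overall=1, syndrome position=0 → single-bit error at position 0.

single 0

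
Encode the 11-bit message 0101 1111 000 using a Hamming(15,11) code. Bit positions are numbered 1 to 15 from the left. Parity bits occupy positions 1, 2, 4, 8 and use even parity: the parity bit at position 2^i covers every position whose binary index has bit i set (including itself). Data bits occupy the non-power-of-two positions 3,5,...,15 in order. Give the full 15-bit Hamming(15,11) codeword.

010110101111000

Place data bits at non-power-of-two positions: b3=0, b5=1, b6=0, b7=1, b9=1, b10=1, b11=1, b12=1, b13=0, b14=0, b15=0.
p1 = XOR of data positions {3,5,7,9,11,13,15} = 0⊕1⊕1⊕1⊕1⊕0⊕0 = 0
p2 = XOR of data positions {3,6,7,10,11,14,15} = 0⊕0⊕1⊕1⊕1⊕0⊕0 = 1
p4 = XOR of data positions {5,6,7,12,13,14,15} = 1⊕0⊕1⊕1⊕0⊕0⊕0 = 1
p8 = XOR of data positions {9,10,11,12,13,14,15} = 1⊕1⊕1⊕1⊕0⊕0⊕0 = 0
Codeword b1..b15 = 010110101111000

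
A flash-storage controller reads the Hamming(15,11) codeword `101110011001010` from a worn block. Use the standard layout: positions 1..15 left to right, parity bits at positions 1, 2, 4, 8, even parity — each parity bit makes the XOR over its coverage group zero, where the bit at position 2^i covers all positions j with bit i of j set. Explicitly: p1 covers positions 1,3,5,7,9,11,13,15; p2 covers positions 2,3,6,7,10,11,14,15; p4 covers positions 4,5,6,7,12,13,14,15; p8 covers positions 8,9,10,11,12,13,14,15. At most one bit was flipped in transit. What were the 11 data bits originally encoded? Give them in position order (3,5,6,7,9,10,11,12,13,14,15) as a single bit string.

11001001010

s1: b1⊕b3⊕b5⊕b7⊕b9⊕b11⊕b13⊕b15 = 1⊕1⊕1⊕0⊕1⊕0⊕0⊕0 = 0
s2: b2⊕b3⊕b6⊕b7⊕b10⊕b11⊕b14⊕b15 = 0⊕1⊕0⊕0⊕0⊕0⊕1⊕0 = 0
s4: b4⊕b5⊕b6⊕b7⊕b12⊕b13⊕b14⊕b15 = 1⊕1⊕0⊕0⊕1⊕0⊕1⊕0 = 0
s8: b8⊕b9⊕b10⊕b11⊕b12⊕b13⊕b14⊕b15 = 1⊕1⊕0⊕0⊕1⊕0⊕1⊕0 = 0
Syndrome (s8...s1) = 0000 → position 0 (no error).
No correction needed.
Data bits at positions 3,5,6,7,9,10,11,12,13,14,15: 11001001010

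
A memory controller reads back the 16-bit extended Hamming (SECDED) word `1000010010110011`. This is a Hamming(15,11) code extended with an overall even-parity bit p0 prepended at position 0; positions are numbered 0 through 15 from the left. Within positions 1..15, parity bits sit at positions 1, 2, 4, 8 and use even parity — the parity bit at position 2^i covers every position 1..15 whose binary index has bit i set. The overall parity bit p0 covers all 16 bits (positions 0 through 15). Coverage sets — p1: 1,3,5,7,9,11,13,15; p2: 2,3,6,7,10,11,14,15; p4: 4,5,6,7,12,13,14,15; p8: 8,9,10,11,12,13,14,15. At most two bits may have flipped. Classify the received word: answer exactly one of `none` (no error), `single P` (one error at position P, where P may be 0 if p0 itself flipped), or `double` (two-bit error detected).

s1: b1⊕b3⊕b5⊕b7⊕b9⊕b11⊕b13⊕b15 = 0⊕0⊕1⊕0⊕0⊕1⊕0⊕1 = 1
s2: b2⊕b3⊕b6⊕b7⊕b10⊕b11⊕b14⊕b15 = 0⊕0⊕0⊕0⊕1⊕1⊕1⊕1 = 0
s4: b4⊕b5⊕b6⊕b7⊕b12⊕b13⊕b14⊕b15 = 0⊕1⊕0⊕0⊕0⊕0⊕1⊕1 = 1
s8: b8⊕b9⊕b10⊕b11⊕b12⊕b13⊕b14⊕b15 = 1⊕0⊕1⊕1⊕0⊕0⊕1⊕1 = 1
Syndrome (s8...s1) = 1101 → position 13.
Overall parity (XOR of all 16 bits, including p0): 1⊕0⊕0⊕0⊕0⊕1⊕0⊕0⊕1⊕0⊕1⊕1⊕0⊕0⊕1⊕1 = 1
Overall=1, syndrome position=13 → single-bit error at position 13.

single 13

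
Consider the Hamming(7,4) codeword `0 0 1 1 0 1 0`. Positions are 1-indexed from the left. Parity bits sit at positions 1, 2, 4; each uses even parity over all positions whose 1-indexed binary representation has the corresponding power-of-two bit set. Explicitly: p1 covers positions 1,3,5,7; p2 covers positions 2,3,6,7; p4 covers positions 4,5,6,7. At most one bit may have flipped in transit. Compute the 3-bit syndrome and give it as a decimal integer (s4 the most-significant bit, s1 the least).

1

s1: b1⊕b3⊕b5⊕b7 = 0⊕1⊕0⊕0 = 1
s2: b2⊕b3⊕b6⊕b7 = 0⊕1⊕1⊕0 = 0
s4: b4⊕b5⊕b6⊕b7 = 1⊕0⊕1⊕0 = 0
Syndrome (s4...s1) = 001 → position 1.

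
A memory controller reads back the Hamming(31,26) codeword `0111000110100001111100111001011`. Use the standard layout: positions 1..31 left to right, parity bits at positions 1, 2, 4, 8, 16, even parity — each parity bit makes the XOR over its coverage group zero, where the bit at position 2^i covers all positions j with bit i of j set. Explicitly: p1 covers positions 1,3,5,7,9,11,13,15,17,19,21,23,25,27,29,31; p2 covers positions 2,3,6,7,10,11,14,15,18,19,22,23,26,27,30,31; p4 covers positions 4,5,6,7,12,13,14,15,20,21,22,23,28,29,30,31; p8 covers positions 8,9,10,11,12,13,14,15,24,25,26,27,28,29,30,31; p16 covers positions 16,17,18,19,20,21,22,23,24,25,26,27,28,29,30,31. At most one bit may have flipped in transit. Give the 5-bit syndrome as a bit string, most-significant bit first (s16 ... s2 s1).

10000

s1: b1⊕b3⊕b5⊕b7⊕b9⊕b11⊕b13⊕b15⊕b17⊕b19⊕b21⊕b23⊕b25⊕b27⊕b29⊕b31 = 0⊕1⊕0⊕0⊕1⊕1⊕0⊕0⊕1⊕1⊕0⊕1⊕1⊕0⊕0⊕1 = 0
s2: b2⊕b3⊕b6⊕b7⊕b10⊕b11⊕b14⊕b15⊕b18⊕b19⊕b22⊕b23⊕b26⊕b27⊕b30⊕b31 = 1⊕1⊕0⊕0⊕0⊕1⊕0⊕0⊕1⊕1⊕0⊕1⊕0⊕0⊕1⊕1 = 0
s4: b4⊕b5⊕b6⊕b7⊕b12⊕b13⊕b14⊕b15⊕b20⊕b21⊕b22⊕b23⊕b28⊕b29⊕b30⊕b31 = 1⊕0⊕0⊕0⊕0⊕0⊕0⊕0⊕1⊕0⊕0⊕1⊕1⊕0⊕1⊕1 = 0
s8: b8⊕b9⊕b10⊕b11⊕b12⊕b13⊕b14⊕b15⊕b24⊕b25⊕b26⊕b27⊕b28⊕b29⊕b30⊕b31 = 1⊕1⊕0⊕1⊕0⊕0⊕0⊕0⊕1⊕1⊕0⊕0⊕1⊕0⊕1⊕1 = 0
s16: b16⊕b17⊕b18⊕b19⊕b20⊕b21⊕b22⊕b23⊕b24⊕b25⊕b26⊕b27⊕b28⊕b29⊕b30⊕b31 = 1⊕1⊕1⊕1⊕1⊕0⊕0⊕1⊕1⊕1⊕0⊕0⊕1⊕0⊕1⊕1 = 1
Syndrome (s16...s1) = 10000 → position 16.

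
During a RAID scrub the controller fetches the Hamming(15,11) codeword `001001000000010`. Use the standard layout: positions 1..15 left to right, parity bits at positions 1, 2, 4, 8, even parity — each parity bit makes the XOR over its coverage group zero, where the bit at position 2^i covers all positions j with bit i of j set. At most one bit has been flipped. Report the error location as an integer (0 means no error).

11

s1: b1⊕b3⊕b5⊕b7⊕b9⊕b11⊕b13⊕b15 = 0⊕1⊕0⊕0⊕0⊕0⊕0⊕0 = 1
s2: b2⊕b3⊕b6⊕b7⊕b10⊕b11⊕b14⊕b15 = 0⊕1⊕1⊕0⊕0⊕0⊕1⊕0 = 1
s4: b4⊕b5⊕b6⊕b7⊕b12⊕b13⊕b14⊕b15 = 0⊕0⊕1⊕0⊕0⊕0⊕1⊕0 = 0
s8: b8⊕b9⊕b10⊕b11⊕b12⊕b13⊕b14⊕b15 = 0⊕0⊕0⊕0⊕0⊕0⊕1⊕0 = 1
Syndrome (s8...s1) = 1011 → position 11.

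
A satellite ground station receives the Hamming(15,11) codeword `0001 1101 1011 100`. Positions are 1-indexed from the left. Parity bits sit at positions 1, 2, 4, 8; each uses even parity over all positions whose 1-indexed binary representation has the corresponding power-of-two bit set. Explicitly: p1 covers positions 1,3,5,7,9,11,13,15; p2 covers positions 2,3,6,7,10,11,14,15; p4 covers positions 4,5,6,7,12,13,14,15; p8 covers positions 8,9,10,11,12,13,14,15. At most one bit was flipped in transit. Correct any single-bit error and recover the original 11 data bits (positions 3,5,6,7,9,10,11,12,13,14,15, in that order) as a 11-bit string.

01101010100

s1: b1⊕b3⊕b5⊕b7⊕b9⊕b11⊕b13⊕b15 = 0⊕0⊕1⊕0⊕1⊕1⊕1⊕0 = 0
s2: b2⊕b3⊕b6⊕b7⊕b10⊕b11⊕b14⊕b15 = 0⊕0⊕1⊕0⊕0⊕1⊕0⊕0 = 0
s4: b4⊕b5⊕b6⊕b7⊕b12⊕b13⊕b14⊕b15 = 1⊕1⊕1⊕0⊕1⊕1⊕0⊕0 = 1
s8: b8⊕b9⊕b10⊕b11⊕b12⊕b13⊕b14⊕b15 = 1⊕1⊕0⊕1⊕1⊕1⊕0⊕0 = 1
Syndrome (s8...s1) = 1100 → position 12.
Flip bit 12: corrected codeword = 000111011010100
Data bits at positions 3,5,6,7,9,10,11,12,13,14,15: 01101010100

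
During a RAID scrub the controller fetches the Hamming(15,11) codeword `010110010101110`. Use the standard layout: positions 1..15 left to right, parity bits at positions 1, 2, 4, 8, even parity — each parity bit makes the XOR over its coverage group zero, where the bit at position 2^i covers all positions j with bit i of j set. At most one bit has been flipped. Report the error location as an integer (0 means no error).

14

s1: b1⊕b3⊕b5⊕b7⊕b9⊕b11⊕b13⊕b15 = 0⊕0⊕1⊕0⊕0⊕0⊕1⊕0 = 0
s2: b2⊕b3⊕b6⊕b7⊕b10⊕b11⊕b14⊕b15 = 1⊕0⊕0⊕0⊕1⊕0⊕1⊕0 = 1
s4: b4⊕b5⊕b6⊕b7⊕b12⊕b13⊕b14⊕b15 = 1⊕1⊕0⊕0⊕1⊕1⊕1⊕0 = 1
s8: b8⊕b9⊕b10⊕b11⊕b12⊕b13⊕b14⊕b15 = 1⊕0⊕1⊕0⊕1⊕1⊕1⊕0 = 1
Syndrome (s8...s1) = 1110 → position 14.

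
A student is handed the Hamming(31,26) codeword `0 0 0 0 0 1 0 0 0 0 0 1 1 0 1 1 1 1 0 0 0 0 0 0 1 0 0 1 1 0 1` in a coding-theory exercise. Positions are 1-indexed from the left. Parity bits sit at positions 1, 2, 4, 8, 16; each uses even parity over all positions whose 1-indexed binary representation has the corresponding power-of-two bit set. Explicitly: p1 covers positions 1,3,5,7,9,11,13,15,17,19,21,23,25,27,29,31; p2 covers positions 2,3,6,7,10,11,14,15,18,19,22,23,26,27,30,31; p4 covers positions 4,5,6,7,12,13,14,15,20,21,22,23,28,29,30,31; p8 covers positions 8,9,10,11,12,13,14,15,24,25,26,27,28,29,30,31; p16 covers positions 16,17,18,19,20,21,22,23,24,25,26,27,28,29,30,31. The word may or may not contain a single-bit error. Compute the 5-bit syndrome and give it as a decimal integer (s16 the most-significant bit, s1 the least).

s1: b1⊕b3⊕b5⊕b7⊕b9⊕b11⊕b13⊕b15⊕b17⊕b19⊕b21⊕b23⊕b25⊕b27⊕b29⊕b31 = 0⊕0⊕0⊕0⊕0⊕0⊕1⊕1⊕1⊕0⊕0⊕0⊕1⊕0⊕1⊕1 = 0
s2: b2⊕b3⊕b6⊕b7⊕b10⊕b11⊕b14⊕b15⊕b18⊕b19⊕b22⊕b23⊕b26⊕b27⊕b30⊕b31 = 0⊕0⊕1⊕0⊕0⊕0⊕0⊕1⊕1⊕0⊕0⊕0⊕0⊕0⊕0⊕1 = 0
s4: b4⊕b5⊕b6⊕b7⊕b12⊕b13⊕b14⊕b15⊕b20⊕b21⊕b22⊕b23⊕b28⊕b29⊕b30⊕b31 = 0⊕0⊕1⊕0⊕1⊕1⊕0⊕1⊕0⊕0⊕0⊕0⊕1⊕1⊕0⊕1 = 1
s8: b8⊕b9⊕b10⊕b11⊕b12⊕b13⊕b14⊕b15⊕b24⊕b25⊕b26⊕b27⊕b28⊕b29⊕b30⊕b31 = 0⊕0⊕0⊕0⊕1⊕1⊕0⊕1⊕0⊕1⊕0⊕0⊕1⊕1⊕0⊕1 = 1
s16: b16⊕b17⊕b18⊕b19⊕b20⊕b21⊕b22⊕b23⊕b24⊕b25⊕b26⊕b27⊕b28⊕b29⊕b30⊕b31 = 1⊕1⊕1⊕0⊕0⊕0⊕0⊕0⊕0⊕1⊕0⊕0⊕1⊕1⊕0⊕1 = 1
Syndrome (s16...s1) = 11100 → position 28.

28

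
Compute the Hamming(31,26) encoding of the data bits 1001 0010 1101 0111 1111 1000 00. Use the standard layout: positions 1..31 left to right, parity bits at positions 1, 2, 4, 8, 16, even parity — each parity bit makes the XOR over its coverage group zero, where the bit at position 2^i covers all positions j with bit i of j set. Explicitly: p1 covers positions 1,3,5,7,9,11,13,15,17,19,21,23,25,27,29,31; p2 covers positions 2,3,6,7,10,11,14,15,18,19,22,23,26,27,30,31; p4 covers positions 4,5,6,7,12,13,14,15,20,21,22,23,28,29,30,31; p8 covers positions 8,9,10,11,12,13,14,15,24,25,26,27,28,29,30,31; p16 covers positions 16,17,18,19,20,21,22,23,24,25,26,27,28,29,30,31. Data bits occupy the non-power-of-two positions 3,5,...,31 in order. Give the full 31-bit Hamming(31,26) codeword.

1011001000101101101111111100000

Place data bits at non-power-of-two positions: b3=1, b5=0, b6=0, b7=1, b9=0, b10=0, b11=1, b12=0, b13=1, b14=1, b15=0, b17=1, b18=0, b19=1, b20=1, b21=1, b22=1, b23=1, b24=1, b25=1, b26=1, b27=0, b28=0, b29=0, b30=0, b31=0.
p1 = XOR of data positions {3,5,7,9,11,13,15,17,19,21,23,25,27,29,31} = 1⊕0⊕1⊕0⊕1⊕1⊕0⊕1⊕1⊕1⊕1⊕1⊕0⊕0⊕0 = 1
p2 = XOR of data positions {3,6,7,10,11,14,15,18,19,22,23,26,27,30,31} = 1⊕0⊕1⊕0⊕1⊕1⊕0⊕0⊕1⊕1⊕1⊕1⊕0⊕0⊕0 = 0
p4 = XOR of data positions {5,6,7,12,13,14,15,20,21,22,23,28,29,30,31} = 0⊕0⊕1⊕0⊕1⊕1⊕0⊕1⊕1⊕1⊕1⊕0⊕0⊕0⊕0 = 1
p8 = XOR of data positions {9,10,11,12,13,14,15,24,25,26,27,28,29,30,31} = 0⊕0⊕1⊕0⊕1⊕1⊕0⊕1⊕1⊕1⊕0⊕0⊕0⊕0⊕0 = 0
p16 = XOR of data positions {17,18,19,20,21,22,23,24,25,26,27,28,29,30,31} = 1⊕0⊕1⊕1⊕1⊕1⊕1⊕1⊕1⊕1⊕0⊕0⊕0⊕0⊕0 = 1
Codeword b1..b31 = 1011001000101101101111111100000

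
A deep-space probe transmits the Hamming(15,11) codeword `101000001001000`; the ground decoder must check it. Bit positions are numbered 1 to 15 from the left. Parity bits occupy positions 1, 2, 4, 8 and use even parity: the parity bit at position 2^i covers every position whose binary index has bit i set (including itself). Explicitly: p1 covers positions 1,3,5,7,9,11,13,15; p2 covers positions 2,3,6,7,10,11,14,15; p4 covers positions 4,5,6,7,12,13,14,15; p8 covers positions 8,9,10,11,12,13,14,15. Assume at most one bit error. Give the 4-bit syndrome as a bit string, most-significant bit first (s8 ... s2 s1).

0111

s1: b1⊕b3⊕b5⊕b7⊕b9⊕b11⊕b13⊕b15 = 1⊕1⊕0⊕0⊕1⊕0⊕0⊕0 = 1
s2: b2⊕b3⊕b6⊕b7⊕b10⊕b11⊕b14⊕b15 = 0⊕1⊕0⊕0⊕0⊕0⊕0⊕0 = 1
s4: b4⊕b5⊕b6⊕b7⊕b12⊕b13⊕b14⊕b15 = 0⊕0⊕0⊕0⊕1⊕0⊕0⊕0 = 1
s8: b8⊕b9⊕b10⊕b11⊕b12⊕b13⊕b14⊕b15 = 0⊕1⊕0⊕0⊕1⊕0⊕0⊕0 = 0
Syndrome (s8...s1) = 0111 → position 7.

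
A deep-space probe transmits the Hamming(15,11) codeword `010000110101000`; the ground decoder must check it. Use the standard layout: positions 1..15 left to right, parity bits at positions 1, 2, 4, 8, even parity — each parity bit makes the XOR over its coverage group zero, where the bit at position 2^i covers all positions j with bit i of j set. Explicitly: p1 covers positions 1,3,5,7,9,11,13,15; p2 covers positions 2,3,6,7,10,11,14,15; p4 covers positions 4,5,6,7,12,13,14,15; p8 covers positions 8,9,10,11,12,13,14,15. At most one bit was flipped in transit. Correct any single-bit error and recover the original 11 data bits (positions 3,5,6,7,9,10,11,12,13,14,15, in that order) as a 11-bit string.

00010111000

s1: b1⊕b3⊕b5⊕b7⊕b9⊕b11⊕b13⊕b15 = 0⊕0⊕0⊕1⊕0⊕0⊕0⊕0 = 1
s2: b2⊕b3⊕b6⊕b7⊕b10⊕b11⊕b14⊕b15 = 1⊕0⊕0⊕1⊕1⊕0⊕0⊕0 = 1
s4: b4⊕b5⊕b6⊕b7⊕b12⊕b13⊕b14⊕b15 = 0⊕0⊕0⊕1⊕1⊕0⊕0⊕0 = 0
s8: b8⊕b9⊕b10⊕b11⊕b12⊕b13⊕b14⊕b15 = 1⊕0⊕1⊕0⊕1⊕0⊕0⊕0 = 1
Syndrome (s8...s1) = 1011 → position 11.
Flip bit 11: corrected codeword = 010000110111000
Data bits at positions 3,5,6,7,9,10,11,12,13,14,15: 00010111000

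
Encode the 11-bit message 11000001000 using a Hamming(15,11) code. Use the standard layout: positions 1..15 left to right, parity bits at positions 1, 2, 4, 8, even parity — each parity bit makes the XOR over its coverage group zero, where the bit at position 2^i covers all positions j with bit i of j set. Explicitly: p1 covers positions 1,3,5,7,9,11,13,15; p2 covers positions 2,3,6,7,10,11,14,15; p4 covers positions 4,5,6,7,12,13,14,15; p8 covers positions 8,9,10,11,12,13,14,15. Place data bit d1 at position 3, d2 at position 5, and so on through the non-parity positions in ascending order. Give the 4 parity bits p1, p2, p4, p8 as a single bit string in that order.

Place data bits at non-power-of-two positions: b3=1, b5=1, b6=0, b7=0, b9=0, b10=0, b11=0, b12=1, b13=0, b14=0, b15=0.
p1 = XOR of data positions {3,5,7,9,11,13,15} = 1⊕1⊕0⊕0⊕0⊕0⊕0 = 0
p2 = XOR of data positions {3,6,7,10,11,14,15} = 1⊕0⊕0⊕0⊕0⊕0⊕0 = 1
p4 = XOR of data positions {5,6,7,12,13,14,15} = 1⊕0⊕0⊕1⊕0⊕0⊕0 = 0
p8 = XOR of data positions {9,10,11,12,13,14,15} = 0⊕0⊕0⊕1⊕0⊕0⊕0 = 1
Parity bits p1,p2,p4,p8 = 0101

0101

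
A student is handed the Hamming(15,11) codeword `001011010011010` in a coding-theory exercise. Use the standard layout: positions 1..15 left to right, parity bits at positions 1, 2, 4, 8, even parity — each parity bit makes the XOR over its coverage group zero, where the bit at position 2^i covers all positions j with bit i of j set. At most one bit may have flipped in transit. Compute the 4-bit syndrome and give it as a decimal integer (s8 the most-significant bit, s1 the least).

1

s1: b1⊕b3⊕b5⊕b7⊕b9⊕b11⊕b13⊕b15 = 0⊕1⊕1⊕0⊕0⊕1⊕0⊕0 = 1
s2: b2⊕b3⊕b6⊕b7⊕b10⊕b11⊕b14⊕b15 = 0⊕1⊕1⊕0⊕0⊕1⊕1⊕0 = 0
s4: b4⊕b5⊕b6⊕b7⊕b12⊕b13⊕b14⊕b15 = 0⊕1⊕1⊕0⊕1⊕0⊕1⊕0 = 0
s8: b8⊕b9⊕b10⊕b11⊕b12⊕b13⊕b14⊕b15 = 1⊕0⊕0⊕1⊕1⊕0⊕1⊕0 = 0
Syndrome (s8...s1) = 0001 → position 1.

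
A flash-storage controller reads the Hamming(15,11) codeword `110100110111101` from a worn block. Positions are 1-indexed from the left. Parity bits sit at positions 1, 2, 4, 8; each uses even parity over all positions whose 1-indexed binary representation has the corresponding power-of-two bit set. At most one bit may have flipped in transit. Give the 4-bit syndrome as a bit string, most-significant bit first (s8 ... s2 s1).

s1: b1⊕b3⊕b5⊕b7⊕b9⊕b11⊕b13⊕b15 = 1⊕0⊕0⊕1⊕0⊕1⊕1⊕1 = 1
s2: b2⊕b3⊕b6⊕b7⊕b10⊕b11⊕b14⊕b15 = 1⊕0⊕0⊕1⊕1⊕1⊕0⊕1 = 1
s4: b4⊕b5⊕b6⊕b7⊕b12⊕b13⊕b14⊕b15 = 1⊕0⊕0⊕1⊕1⊕1⊕0⊕1 = 1
s8: b8⊕b9⊕b10⊕b11⊕b12⊕b13⊕b14⊕b15 = 1⊕0⊕1⊕1⊕1⊕1⊕0⊕1 = 0
Syndrome (s8...s1) = 0111 → position 7.

0111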